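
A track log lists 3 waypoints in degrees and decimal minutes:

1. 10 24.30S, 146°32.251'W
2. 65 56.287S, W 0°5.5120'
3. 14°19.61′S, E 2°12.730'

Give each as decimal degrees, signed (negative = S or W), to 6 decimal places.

1. -10.405000, -146.537517
2. -65.938117, -0.091867
3. -14.326833, 2.212167

Point 1:
  Lat: 10 + 24.3/60 = 10.4050000
  S ⇒ negate
  Lon: 32.251′ = 0.537517°; total 146.5375167
  hemisphere W, so the sign is −
Point 2:
  Lat: 56.287′ = 0.938117°; total 65.9381167
  S ⇒ negate
  Longitude: 5.512′ = 0.091867°; total 0.0918667
  W ⇒ negate
Point 3:
  Lat: 14 + 19.61/60 = 14.3268333
  S ⇒ negate
  λ: 12.73′ = 0.212167°; total 2.2121667
  E ⇒ keep positive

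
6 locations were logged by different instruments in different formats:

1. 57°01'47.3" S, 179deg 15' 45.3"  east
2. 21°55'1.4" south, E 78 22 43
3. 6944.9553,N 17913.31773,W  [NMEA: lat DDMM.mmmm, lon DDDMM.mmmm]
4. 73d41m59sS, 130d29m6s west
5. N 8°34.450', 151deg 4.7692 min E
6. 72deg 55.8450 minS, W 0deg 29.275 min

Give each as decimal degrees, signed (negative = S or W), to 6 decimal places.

1. -57.029806, 179.262583
2. -21.917056, 78.378611
3. 69.749255, -179.221962
4. -73.699722, -130.485000
5. 8.574167, 151.079487
6. -72.930750, -0.487917

Point 1:
  Lat: 1′ + 47.3″ = 1.78833′; 57 + 1.78833/60 = 57.0298056
  S ⇒ negate
  λ: 179° + 15/60 + 45.3/3600 = 179 + 0.250000 + 0.012583 = 179.2625833
  E → positive
Point 2:
  Lat: 21° + 55/60 + 1.4/3600 = 21 + 0.916667 + 0.000389 = 21.9170556
  hemisphere S, so the sign is −
  λ: 78 + 22/60 + 43/3600 = 78.3786111
  E → positive
Point 3:
  Latitude: degrees = first 2 digits = 69, minutes = 44.9553; 69 + 44.9553/60 = 69.7492550
  N ⇒ keep positive
  λ: split at 3 digits → 179° and 13.31773′; 179 + 13.31773/60 = 179.2219622
  W → negative
Point 4:
  Latitude: 73° + 41/60 + 59/3600 = 73 + 0.683333 + 0.016389 = 73.6997222
  S → negative
  Lon: 29′ + 6″ = 29.10000′; 130 + 29.10000/60 = 130.4850000
  hemisphere W, so the sign is −
Point 5:
  φ: 34.45′ = 0.574167°; total 8.5741667
  N → positive
  λ: 151 + 4.7692/60 = 151.0794867
  E ⇒ keep positive
Point 6:
  φ: 55.845′ = 0.930750°; total 72.9307500
  hemisphere S, so the sign is −
  λ: 0 + 29.275/60 = 0.4879167
  W ⇒ negate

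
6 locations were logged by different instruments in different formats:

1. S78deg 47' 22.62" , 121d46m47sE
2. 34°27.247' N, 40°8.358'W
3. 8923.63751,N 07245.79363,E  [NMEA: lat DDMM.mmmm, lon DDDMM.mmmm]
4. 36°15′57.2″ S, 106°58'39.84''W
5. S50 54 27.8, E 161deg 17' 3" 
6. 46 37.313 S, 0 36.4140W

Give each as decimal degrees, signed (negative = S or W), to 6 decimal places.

1. -78.789617, 121.779722
2. 34.454117, -40.139300
3. 89.393959, 72.763227
4. -36.265889, -106.977733
5. -50.907722, 161.284167
6. -46.621883, -0.606900

Point 1:
  Latitude: 78 + 47/60 + 22.62/3600 = 78.7896167
  S ⇒ negate
  λ: 121 + 46/60 + 47/3600 = 121.7797222
  E ⇒ keep positive
Point 2:
  Latitude: 34 + 27.247/60 = 34.4541167
  N → positive
  Lon: 8.358′ = 0.139300°; total 40.1393000
  hemisphere W, so the sign is −
Point 3:
  Latitude: degrees = first 2 digits = 89, minutes = 23.63751; 89 + 23.63751/60 = 89.3939585
  N → positive
  Lon: degrees = first 3 digits = 72, minutes = 45.79363; 72 + 45.79363/60 = 72.7632272
  E → positive
Point 4:
  Latitude: 36 + 15/60 + 57.2/3600 = 36.2658889
  S → negative
  Lon: 58′ + 39.84″ = 58.66400′; 106 + 58.66400/60 = 106.9777333
  hemisphere W, so the sign is −
Point 5:
  φ: 50° + 54/60 + 27.8/3600 = 50 + 0.900000 + 0.007722 = 50.9077222
  hemisphere S, so the sign is −
  Longitude: 161 + 17/60 + 3/3600 = 161.2841667
  E → positive
Point 6:
  Lat: 46 + 37.313/60 = 46.6218833
  S → negative
  Lon: 0 + 36.414/60 = 0.6069000
  W ⇒ negate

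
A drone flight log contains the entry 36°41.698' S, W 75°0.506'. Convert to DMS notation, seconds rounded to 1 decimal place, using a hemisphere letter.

Lat: 41.69800′ → 41′ and 0.69800 × 60 = 41.880″
Longitude: 0.50600′ → 0′ and 0.50600 × 60 = 30.360″

36°41′41.9″ S, 75°00′30.4″ W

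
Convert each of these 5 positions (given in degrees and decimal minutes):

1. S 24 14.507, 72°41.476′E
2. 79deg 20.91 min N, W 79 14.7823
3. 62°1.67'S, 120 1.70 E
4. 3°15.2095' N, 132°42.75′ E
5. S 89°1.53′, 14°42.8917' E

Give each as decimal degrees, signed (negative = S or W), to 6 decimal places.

1. -24.241783, 72.691267
2. 79.348500, -79.246372
3. -62.027833, 120.028333
4. 3.253492, 132.712500
5. -89.025500, 14.714862

Point 1:
  φ: 14.507′ = 0.241783°; total 24.2417833
  S ⇒ negate
  Lon: 72 + 41.476/60 = 72.6912667
  E ⇒ keep positive
Point 2:
  φ: 20.91′ = 0.348500°; total 79.3485000
  N ⇒ keep positive
  Lon: 14.7823′ = 0.246372°; total 79.2463717
  hemisphere W, so the sign is −
Point 3:
  Latitude: 1.67′ = 0.027833°; total 62.0278333
  S ⇒ negate
  λ: 120 + 1.7/60 = 120.0283333
  E → positive
Point 4:
  φ: 15.2095′ = 0.253492°; total 3.2534917
  N ⇒ keep positive
  Lon: 42.75′ = 0.712500°; total 132.7125000
  E ⇒ keep positive
Point 5:
  φ: 89 + 1.53/60 = 89.0255000
  S ⇒ negate
  λ: 42.8917′ = 0.714862°; total 14.7148617
  E ⇒ keep positive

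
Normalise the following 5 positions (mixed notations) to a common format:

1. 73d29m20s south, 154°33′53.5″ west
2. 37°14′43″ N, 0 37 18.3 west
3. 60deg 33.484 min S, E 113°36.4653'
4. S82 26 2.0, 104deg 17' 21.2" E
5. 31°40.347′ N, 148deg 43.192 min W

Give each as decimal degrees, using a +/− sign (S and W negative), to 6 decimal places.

Point 1:
  Latitude: 73 + 29/60 + 20/3600 = 73.4888889
  S ⇒ negate
  Lon: 33′ + 53.5″ = 33.89167′; 154 + 33.89167/60 = 154.5648611
  hemisphere W, so the sign is −
Point 2:
  φ: 14′ + 43″ = 14.71667′; 37 + 14.71667/60 = 37.2452778
  N → positive
  Longitude: 37′ + 18.3″ = 37.30500′; 0 + 37.30500/60 = 0.6217500
  hemisphere W, so the sign is −
Point 3:
  Lat: 33.484′ = 0.558067°; total 60.5580667
  S → negative
  Lon: 113 + 36.4653/60 = 113.6077550
  E ⇒ keep positive
Point 4:
  Lat: 26′ + 2″ = 26.03333′; 82 + 26.03333/60 = 82.4338889
  S ⇒ negate
  Lon: 17′ + 21.2″ = 17.35333′; 104 + 17.35333/60 = 104.2892222
  E → positive
Point 5:
  Latitude: 31 + 40.347/60 = 31.6724500
  N ⇒ keep positive
  Longitude: 148 + 43.192/60 = 148.7198667
  hemisphere W, so the sign is −

1. -73.488889, -154.564861
2. 37.245278, -0.621750
3. -60.558067, 113.607755
4. -82.433889, 104.289222
5. 31.672450, -148.719867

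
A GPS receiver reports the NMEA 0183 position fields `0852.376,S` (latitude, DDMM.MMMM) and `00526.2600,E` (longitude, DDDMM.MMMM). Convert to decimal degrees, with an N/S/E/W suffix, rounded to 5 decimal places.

Latitude: degrees = first 2 digits = 8, minutes = 52.376; 8 + 52.376/60 = 8.872933
λ: split at 3 digits → 005° and 26.26′; 5 + 26.26/60 = 5.437667

8.87293° S, 5.43767° E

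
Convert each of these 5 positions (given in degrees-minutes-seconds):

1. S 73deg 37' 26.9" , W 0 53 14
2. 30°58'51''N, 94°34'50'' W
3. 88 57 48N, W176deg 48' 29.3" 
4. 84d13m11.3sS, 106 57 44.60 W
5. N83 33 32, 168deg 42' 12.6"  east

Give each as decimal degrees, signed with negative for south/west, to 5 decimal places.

Point 1:
  Lat: 73 + 37/60 + 26.9/3600 = 73.624139
  S → negative
  Longitude: 0 + 53/60 + 14/3600 = 0.887222
  hemisphere W, so the sign is −
Point 2:
  φ: 58′ + 51″ = 58.85000′; 30 + 58.85000/60 = 30.980833
  N → positive
  Longitude: 94° + 34/60 + 50/3600 = 94 + 0.566667 + 0.013889 = 94.580556
  W → negative
Point 3:
  φ: 88 + 57/60 + 48/3600 = 88.963333
  N → positive
  λ: 176° + 48/60 + 29.3/3600 = 176 + 0.800000 + 0.008139 = 176.808139
  hemisphere W, so the sign is −
Point 4:
  φ: 13′ + 11.3″ = 13.18833′; 84 + 13.18833/60 = 84.219806
  S → negative
  λ: 106 + 57/60 + 44.6/3600 = 106.962389
  W → negative
Point 5:
  φ: 33′ + 32″ = 33.53333′; 83 + 33.53333/60 = 83.558889
  N ⇒ keep positive
  Lon: 42′ + 12.6″ = 42.21000′; 168 + 42.21000/60 = 168.703500
  E ⇒ keep positive

1. -73.62414, -0.88722
2. 30.98083, -94.58056
3. 88.96333, -176.80814
4. -84.21981, -106.96239
5. 83.55889, 168.70350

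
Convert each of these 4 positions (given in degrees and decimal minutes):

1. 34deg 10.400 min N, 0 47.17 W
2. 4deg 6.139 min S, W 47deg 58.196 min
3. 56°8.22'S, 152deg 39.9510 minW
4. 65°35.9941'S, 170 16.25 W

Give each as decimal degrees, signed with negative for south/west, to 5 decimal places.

Point 1:
  φ: 10.4′ = 0.173333°; total 34.173333
  N → positive
  λ: 47.17′ = 0.786167°; total 0.786167
  W → negative
Point 2:
  Lat: 4 + 6.139/60 = 4.102317
  hemisphere S, so the sign is −
  Longitude: 47 + 58.196/60 = 47.969933
  W ⇒ negate
Point 3:
  φ: 56 + 8.22/60 = 56.137000
  S → negative
  Lon: 39.951′ = 0.665850°; total 152.665850
  hemisphere W, so the sign is −
Point 4:
  Lat: 65 + 35.9941/60 = 65.599902
  S ⇒ negate
  Longitude: 170 + 16.25/60 = 170.270833
  W → negative

1. 34.17333, -0.78617
2. -4.10232, -47.96993
3. -56.13700, -152.66585
4. -65.59990, -170.27083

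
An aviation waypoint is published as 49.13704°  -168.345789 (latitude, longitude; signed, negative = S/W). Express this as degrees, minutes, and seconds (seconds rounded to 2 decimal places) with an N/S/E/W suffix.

Lat: 0.137040° → 8.22240′; 0.22240 × 60 = 13.3440″
Longitude is negative → W; |value| = 168.345789
λ: 0.345789° → 20.74734′; 0.74734 × 60 = 44.8404″

49°08′13.34″ N, 168°20′44.84″ W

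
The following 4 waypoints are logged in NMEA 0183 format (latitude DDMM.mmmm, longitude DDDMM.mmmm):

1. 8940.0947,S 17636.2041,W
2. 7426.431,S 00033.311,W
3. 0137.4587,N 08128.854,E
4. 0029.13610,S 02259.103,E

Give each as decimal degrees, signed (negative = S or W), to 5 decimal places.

1. -89.66825, -176.60340
2. -74.44052, -0.55518
3. 1.62431, 81.48090
4. -0.48560, 22.98505

Point 1:
  Lat: degrees = first 2 digits = 89, minutes = 40.0947; 89 + 40.0947/60 = 89.668245
  hemisphere S, so the sign is −
  Longitude: degrees = first 3 digits = 176, minutes = 36.2041; 176 + 36.2041/60 = 176.603402
  W → negative
Point 2:
  φ: split at 2 digits → 74° and 26.431′; 74 + 26.431/60 = 74.440517
  S ⇒ negate
  Lon: split at 3 digits → 000° and 33.311′; 0 + 33.311/60 = 0.555183
  hemisphere W, so the sign is −
Point 3:
  Latitude: split at 2 digits → 01° and 37.4587′; 1 + 37.4587/60 = 1.624312
  N ⇒ keep positive
  Longitude: split at 3 digits → 081° and 28.854′; 81 + 28.854/60 = 81.480900
  E ⇒ keep positive
Point 4:
  φ: split at 2 digits → 00° and 29.1361′; 0 + 29.1361/60 = 0.485602
  hemisphere S, so the sign is −
  λ: degrees = first 3 digits = 22, minutes = 59.103; 22 + 59.103/60 = 22.985050
  E ⇒ keep positive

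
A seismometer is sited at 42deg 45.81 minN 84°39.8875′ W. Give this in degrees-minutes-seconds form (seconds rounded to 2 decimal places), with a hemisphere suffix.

42°45′48.60″ N, 84°39′53.25″ W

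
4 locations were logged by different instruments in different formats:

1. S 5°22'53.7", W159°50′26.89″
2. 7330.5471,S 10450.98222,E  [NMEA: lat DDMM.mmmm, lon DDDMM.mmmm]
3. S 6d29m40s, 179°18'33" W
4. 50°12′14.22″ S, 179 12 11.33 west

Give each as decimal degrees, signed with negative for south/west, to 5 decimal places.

1. -5.38158, -159.84080
2. -73.50912, 104.84970
3. -6.49444, -179.30917
4. -50.20395, -179.20315

Point 1:
  Latitude: 5 + 22/60 + 53.7/3600 = 5.381583
  hemisphere S, so the sign is −
  Longitude: 159° + 50/60 + 26.89/3600 = 159 + 0.833333 + 0.007469 = 159.840803
  hemisphere W, so the sign is −
Point 2:
  Latitude: degrees = first 2 digits = 73, minutes = 30.5471; 73 + 30.5471/60 = 73.509118
  S → negative
  Lon: degrees = first 3 digits = 104, minutes = 50.98222; 104 + 50.98222/60 = 104.849704
  E ⇒ keep positive
Point 3:
  Lat: 6° + 29/60 + 40/3600 = 6 + 0.483333 + 0.011111 = 6.494444
  S ⇒ negate
  Lon: 179° + 18/60 + 33/3600 = 179 + 0.300000 + 0.009167 = 179.309167
  W ⇒ negate
Point 4:
  φ: 50° + 12/60 + 14.22/3600 = 50 + 0.200000 + 0.003950 = 50.203950
  S ⇒ negate
  Longitude: 179 + 12/60 + 11.33/3600 = 179.203147
  W ⇒ negate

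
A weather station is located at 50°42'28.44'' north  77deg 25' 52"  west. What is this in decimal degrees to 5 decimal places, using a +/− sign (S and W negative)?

50.70790, -77.43111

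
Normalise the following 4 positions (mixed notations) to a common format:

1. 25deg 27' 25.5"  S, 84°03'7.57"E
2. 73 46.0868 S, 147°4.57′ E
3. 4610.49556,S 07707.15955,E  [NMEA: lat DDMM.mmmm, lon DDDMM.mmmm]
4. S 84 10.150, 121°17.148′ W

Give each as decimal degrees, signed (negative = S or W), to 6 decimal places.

1. -25.457083, 84.052103
2. -73.768113, 147.076167
3. -46.174926, 77.119326
4. -84.169167, -121.285800

Point 1:
  Latitude: 25 + 27/60 + 25.5/3600 = 25.4570833
  S → negative
  λ: 84 + 3/60 + 7.57/3600 = 84.0521028
  E → positive
Point 2:
  Latitude: 73 + 46.0868/60 = 73.7681133
  S ⇒ negate
  Lon: 147 + 4.57/60 = 147.0761667
  E → positive
Point 3:
  φ: degrees = first 2 digits = 46, minutes = 10.49556; 46 + 10.49556/60 = 46.1749260
  S ⇒ negate
  Longitude: degrees = first 3 digits = 77, minutes = 7.15955; 77 + 7.15955/60 = 77.1193258
  E → positive
Point 4:
  Latitude: 10.15′ = 0.169167°; total 84.1691667
  S → negative
  Longitude: 17.148′ = 0.285800°; total 121.2858000
  W ⇒ negate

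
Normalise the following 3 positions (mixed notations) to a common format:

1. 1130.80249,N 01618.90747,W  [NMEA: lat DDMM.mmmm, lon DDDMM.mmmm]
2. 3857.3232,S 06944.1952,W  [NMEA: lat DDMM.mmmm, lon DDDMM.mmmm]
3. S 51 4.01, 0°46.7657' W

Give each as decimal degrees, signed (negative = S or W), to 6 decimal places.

Point 1:
  Lat: degrees = first 2 digits = 11, minutes = 30.80249; 11 + 30.80249/60 = 11.5133748
  N ⇒ keep positive
  λ: degrees = first 3 digits = 16, minutes = 18.90747; 16 + 18.90747/60 = 16.3151245
  hemisphere W, so the sign is −
Point 2:
  Latitude: degrees = first 2 digits = 38, minutes = 57.3232; 38 + 57.3232/60 = 38.9553867
  S ⇒ negate
  Lon: degrees = first 3 digits = 69, minutes = 44.1952; 69 + 44.1952/60 = 69.7365867
  hemisphere W, so the sign is −
Point 3:
  φ: 4.01′ = 0.066833°; total 51.0668333
  hemisphere S, so the sign is −
  Longitude: 0 + 46.7657/60 = 0.7794283
  W → negative

1. 11.513375, -16.315125
2. -38.955387, -69.736587
3. -51.066833, -0.779428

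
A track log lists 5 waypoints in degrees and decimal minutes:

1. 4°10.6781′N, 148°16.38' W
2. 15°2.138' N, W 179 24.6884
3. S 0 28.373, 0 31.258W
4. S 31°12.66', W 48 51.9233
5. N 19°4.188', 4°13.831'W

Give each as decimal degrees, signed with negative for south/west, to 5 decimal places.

Point 1:
  Lat: 10.6781′ = 0.177968°; total 4.177968
  N ⇒ keep positive
  λ: 16.38′ = 0.273000°; total 148.273000
  hemisphere W, so the sign is −
Point 2:
  Lat: 15 + 2.138/60 = 15.035633
  N ⇒ keep positive
  λ: 179 + 24.6884/60 = 179.411473
  W ⇒ negate
Point 3:
  Latitude: 0 + 28.373/60 = 0.472883
  hemisphere S, so the sign is −
  λ: 0 + 31.258/60 = 0.520967
  hemisphere W, so the sign is −
Point 4:
  Lat: 31 + 12.66/60 = 31.211000
  S ⇒ negate
  Lon: 48 + 51.9233/60 = 48.865388
  W ⇒ negate
Point 5:
  Latitude: 4.188′ = 0.069800°; total 19.069800
  N ⇒ keep positive
  λ: 13.831′ = 0.230517°; total 4.230517
  W → negative

1. 4.17797, -148.27300
2. 15.03563, -179.41147
3. -0.47288, -0.52097
4. -31.21100, -48.86539
5. 19.06980, -4.23052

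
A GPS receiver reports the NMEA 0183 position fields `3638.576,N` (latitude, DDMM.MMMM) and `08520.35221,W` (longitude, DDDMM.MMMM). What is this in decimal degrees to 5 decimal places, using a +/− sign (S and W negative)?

φ: split at 2 digits → 36° and 38.576′; 36 + 38.576/60 = 36.642933
N → positive
Lon: degrees = first 3 digits = 85, minutes = 20.35221; 85 + 20.35221/60 = 85.339204
W → negative

36.64293, -85.33920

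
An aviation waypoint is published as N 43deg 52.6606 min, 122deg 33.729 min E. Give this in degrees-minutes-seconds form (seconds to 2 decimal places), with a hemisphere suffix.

Lat: fractional minutes 0.66060 × 60 = 39.6360″
Lon: fractional minutes 0.72900 × 60 = 43.7400″

43°52′39.64″ N, 122°33′43.74″ E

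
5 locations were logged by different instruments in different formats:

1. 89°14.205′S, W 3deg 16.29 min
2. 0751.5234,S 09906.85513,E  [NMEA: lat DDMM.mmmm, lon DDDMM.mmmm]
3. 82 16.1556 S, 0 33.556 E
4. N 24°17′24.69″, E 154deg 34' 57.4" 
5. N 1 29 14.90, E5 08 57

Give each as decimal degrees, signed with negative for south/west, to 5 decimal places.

Point 1:
  φ: 89 + 14.205/60 = 89.236750
  S → negative
  Lon: 3 + 16.29/60 = 3.271500
  W ⇒ negate
Point 2:
  Lat: split at 2 digits → 07° and 51.5234′; 7 + 51.5234/60 = 7.858723
  hemisphere S, so the sign is −
  Longitude: split at 3 digits → 099° and 6.85513′; 99 + 6.85513/60 = 99.114252
  E ⇒ keep positive
Point 3:
  φ: 82 + 16.1556/60 = 82.269260
  S ⇒ negate
  Lon: 33.556′ = 0.559267°; total 0.559267
  E → positive
Point 4:
  φ: 17′ + 24.69″ = 17.41150′; 24 + 17.41150/60 = 24.290192
  N ⇒ keep positive
  Lon: 34′ + 57.4″ = 34.95667′; 154 + 34.95667/60 = 154.582611
  E ⇒ keep positive
Point 5:
  Lat: 1 + 29/60 + 14.9/3600 = 1.487472
  N ⇒ keep positive
  Longitude: 5° + 8/60 + 57/3600 = 5 + 0.133333 + 0.015833 = 5.149167
  E → positive

1. -89.23675, -3.27150
2. -7.85872, 99.11425
3. -82.26926, 0.55927
4. 24.29019, 154.58261
5. 1.48747, 5.14917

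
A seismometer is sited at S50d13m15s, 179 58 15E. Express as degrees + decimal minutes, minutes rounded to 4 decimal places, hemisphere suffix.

φ: seconds/60 = 0.25000; minutes = 13 + 0.25000 = 13.250000
λ: seconds/60 = 0.25000; minutes = 58 + 0.25000 = 58.250000

50° 13.2500′ S, 179° 58.2500′ E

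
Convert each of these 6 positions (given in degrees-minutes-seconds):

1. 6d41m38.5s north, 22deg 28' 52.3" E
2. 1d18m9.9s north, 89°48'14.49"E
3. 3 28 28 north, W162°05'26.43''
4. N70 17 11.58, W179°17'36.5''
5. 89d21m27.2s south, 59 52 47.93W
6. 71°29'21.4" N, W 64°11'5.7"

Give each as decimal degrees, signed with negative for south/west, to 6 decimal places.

1. 6.694028, 22.481194
2. 1.302750, 89.804025
3. 3.474444, -162.090675
4. 70.286550, -179.293472
5. -89.357556, -59.879981
6. 71.489278, -64.184917

Point 1:
  Latitude: 41′ + 38.5″ = 41.64167′; 6 + 41.64167/60 = 6.6940278
  N → positive
  λ: 22° + 28/60 + 52.3/3600 = 22 + 0.466667 + 0.014528 = 22.4811944
  E ⇒ keep positive
Point 2:
  Latitude: 1° + 18/60 + 9.9/3600 = 1 + 0.300000 + 0.002750 = 1.3027500
  N → positive
  Longitude: 48′ + 14.49″ = 48.24150′; 89 + 48.24150/60 = 89.8040250
  E → positive
Point 3:
  φ: 3° + 28/60 + 28/3600 = 3 + 0.466667 + 0.007778 = 3.4744444
  N ⇒ keep positive
  Longitude: 5′ + 26.43″ = 5.44050′; 162 + 5.44050/60 = 162.0906750
  W ⇒ negate
Point 4:
  Latitude: 70° + 17/60 + 11.58/3600 = 70 + 0.283333 + 0.003217 = 70.2865500
  N → positive
  Lon: 179 + 17/60 + 36.5/3600 = 179.2934722
  hemisphere W, so the sign is −
Point 5:
  Latitude: 89° + 21/60 + 27.2/3600 = 89 + 0.350000 + 0.007556 = 89.3575556
  S → negative
  Longitude: 59 + 52/60 + 47.93/3600 = 59.8799806
  W → negative
Point 6:
  Lat: 71 + 29/60 + 21.4/3600 = 71.4892778
  N → positive
  Longitude: 64° + 11/60 + 5.7/3600 = 64 + 0.183333 + 0.001583 = 64.1849167
  hemisphere W, so the sign is −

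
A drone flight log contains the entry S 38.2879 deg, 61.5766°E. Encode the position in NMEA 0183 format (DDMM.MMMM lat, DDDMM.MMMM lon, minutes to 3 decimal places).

φ: minutes = (38.287900 − 38) × 60 = 17.27400
Lon: fractional part 0.576600 → 34.59600 minutes

3817.274,S / 06134.596,E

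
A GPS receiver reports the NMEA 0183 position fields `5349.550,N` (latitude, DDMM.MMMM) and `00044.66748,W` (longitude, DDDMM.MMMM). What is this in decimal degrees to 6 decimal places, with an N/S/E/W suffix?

53.825833° N, 0.744458° W

Latitude: degrees = first 2 digits = 53, minutes = 49.55; 53 + 49.55/60 = 53.8258333
Longitude: degrees = first 3 digits = 0, minutes = 44.66748; 0 + 44.66748/60 = 0.7444580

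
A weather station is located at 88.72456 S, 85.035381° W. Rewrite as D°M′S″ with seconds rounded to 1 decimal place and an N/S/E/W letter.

88°43′28.4″ S, 85°02′7.4″ W

Lat: whole degrees 88; 43.47360′ → 43′ and 28.416″
Longitude: whole degrees 85; 2.12286′ → 2′ and 7.372″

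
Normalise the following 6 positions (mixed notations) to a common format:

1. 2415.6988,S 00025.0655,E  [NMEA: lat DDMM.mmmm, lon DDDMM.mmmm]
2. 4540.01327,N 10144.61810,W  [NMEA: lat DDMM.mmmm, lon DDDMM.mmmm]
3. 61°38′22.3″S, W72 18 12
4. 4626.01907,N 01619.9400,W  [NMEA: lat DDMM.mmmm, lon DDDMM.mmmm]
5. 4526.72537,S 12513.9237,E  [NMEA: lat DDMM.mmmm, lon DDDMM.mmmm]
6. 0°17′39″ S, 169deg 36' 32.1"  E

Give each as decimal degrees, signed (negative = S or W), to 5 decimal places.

1. -24.26165, 0.41776
2. 45.66689, -101.74364
3. -61.63953, -72.30333
4. 46.43365, -16.33233
5. -45.44542, 125.23206
6. -0.29417, 169.60892

Point 1:
  φ: split at 2 digits → 24° and 15.6988′; 24 + 15.6988/60 = 24.261647
  S ⇒ negate
  λ: split at 3 digits → 000° and 25.0655′; 0 + 25.0655/60 = 0.417758
  E → positive
Point 2:
  Latitude: degrees = first 2 digits = 45, minutes = 40.01327; 45 + 40.01327/60 = 45.666888
  N ⇒ keep positive
  λ: degrees = first 3 digits = 101, minutes = 44.6181; 101 + 44.6181/60 = 101.743635
  hemisphere W, so the sign is −
Point 3:
  Lat: 61° + 38/60 + 22.3/3600 = 61 + 0.633333 + 0.006194 = 61.639528
  S → negative
  Lon: 72° + 18/60 + 12/3600 = 72 + 0.300000 + 0.003333 = 72.303333
  W ⇒ negate
Point 4:
  Lat: split at 2 digits → 46° and 26.01907′; 46 + 26.01907/60 = 46.433651
  N ⇒ keep positive
  λ: split at 3 digits → 016° and 19.94′; 16 + 19.94/60 = 16.332333
  hemisphere W, so the sign is −
Point 5:
  Lat: split at 2 digits → 45° and 26.72537′; 45 + 26.72537/60 = 45.445423
  S ⇒ negate
  λ: degrees = first 3 digits = 125, minutes = 13.9237; 125 + 13.9237/60 = 125.232062
  E → positive
Point 6:
  Latitude: 17′ + 39″ = 17.65000′; 0 + 17.65000/60 = 0.294167
  S → negative
  Lon: 36′ + 32.1″ = 36.53500′; 169 + 36.53500/60 = 169.608917
  E ⇒ keep positive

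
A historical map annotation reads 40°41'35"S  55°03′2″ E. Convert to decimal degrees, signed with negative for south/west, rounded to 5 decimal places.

Latitude: 40° + 41/60 + 35/3600 = 40 + 0.683333 + 0.009722 = 40.693056
S → negative
Lon: 55° + 3/60 + 2/3600 = 55 + 0.050000 + 0.000556 = 55.050556
E → positive

-40.69306, 55.05056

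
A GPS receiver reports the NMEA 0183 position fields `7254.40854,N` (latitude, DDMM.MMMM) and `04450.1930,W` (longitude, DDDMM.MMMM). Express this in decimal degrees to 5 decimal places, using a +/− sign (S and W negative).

Lat: degrees = first 2 digits = 72, minutes = 54.40854; 72 + 54.40854/60 = 72.906809
N ⇒ keep positive
Lon: degrees = first 3 digits = 44, minutes = 50.193; 44 + 50.193/60 = 44.836550
hemisphere W, so the sign is −

72.90681, -44.83655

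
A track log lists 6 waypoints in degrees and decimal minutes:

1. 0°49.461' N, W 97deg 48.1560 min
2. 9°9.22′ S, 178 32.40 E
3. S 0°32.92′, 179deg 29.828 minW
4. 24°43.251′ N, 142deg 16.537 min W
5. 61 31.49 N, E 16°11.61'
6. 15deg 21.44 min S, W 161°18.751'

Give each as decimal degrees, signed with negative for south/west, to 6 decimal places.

1. 0.824350, -97.802600
2. -9.153667, 178.540000
3. -0.548667, -179.497133
4. 24.720850, -142.275617
5. 61.524833, 16.193500
6. -15.357333, -161.312517

Point 1:
  Latitude: 49.461′ = 0.824350°; total 0.8243500
  N → positive
  Longitude: 48.156′ = 0.802600°; total 97.8026000
  W ⇒ negate
Point 2:
  Latitude: 9 + 9.22/60 = 9.1536667
  hemisphere S, so the sign is −
  λ: 178 + 32.4/60 = 178.5400000
  E → positive
Point 3:
  φ: 32.92′ = 0.548667°; total 0.5486667
  S ⇒ negate
  Lon: 29.828′ = 0.497133°; total 179.4971333
  W → negative
Point 4:
  Lat: 43.251′ = 0.720850°; total 24.7208500
  N ⇒ keep positive
  Lon: 142 + 16.537/60 = 142.2756167
  W ⇒ negate
Point 5:
  Latitude: 61 + 31.49/60 = 61.5248333
  N → positive
  Lon: 11.61′ = 0.193500°; total 16.1935000
  E ⇒ keep positive
Point 6:
  Latitude: 15 + 21.44/60 = 15.3573333
  hemisphere S, so the sign is −
  λ: 18.751′ = 0.312517°; total 161.3125167
  W ⇒ negate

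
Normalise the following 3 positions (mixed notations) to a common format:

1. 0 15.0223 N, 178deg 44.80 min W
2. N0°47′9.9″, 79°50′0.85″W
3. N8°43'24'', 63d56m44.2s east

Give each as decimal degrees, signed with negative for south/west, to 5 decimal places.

Point 1:
  Lat: 0 + 15.0223/60 = 0.250372
  N → positive
  Lon: 44.8′ = 0.746667°; total 178.746667
  W → negative
Point 2:
  Lat: 0° + 47/60 + 9.9/3600 = 0 + 0.783333 + 0.002750 = 0.786083
  N → positive
  Longitude: 50′ + 0.85″ = 50.01417′; 79 + 50.01417/60 = 79.833569
  W ⇒ negate
Point 3:
  φ: 8° + 43/60 + 24/3600 = 8 + 0.716667 + 0.006667 = 8.723333
  N → positive
  λ: 63° + 56/60 + 44.2/3600 = 63 + 0.933333 + 0.012278 = 63.945611
  E → positive

1. 0.25037, -178.74667
2. 0.78608, -79.83357
3. 8.72333, 63.94561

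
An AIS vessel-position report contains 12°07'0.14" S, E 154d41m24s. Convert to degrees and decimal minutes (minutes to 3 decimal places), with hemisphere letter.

12° 7.002′ S, 154° 41.400′ E

Lat: 7 + 0.14/60 = 7.00233′
Lon: 41 + 24/60 = 41.40000′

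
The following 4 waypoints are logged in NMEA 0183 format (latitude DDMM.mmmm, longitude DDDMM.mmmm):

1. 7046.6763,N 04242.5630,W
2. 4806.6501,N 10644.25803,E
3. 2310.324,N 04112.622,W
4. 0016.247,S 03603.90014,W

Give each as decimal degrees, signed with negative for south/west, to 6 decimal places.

Point 1:
  φ: split at 2 digits → 70° and 46.6763′; 70 + 46.6763/60 = 70.7779383
  N → positive
  λ: split at 3 digits → 042° and 42.563′; 42 + 42.563/60 = 42.7093833
  hemisphere W, so the sign is −
Point 2:
  Latitude: split at 2 digits → 48° and 6.6501′; 48 + 6.6501/60 = 48.1108350
  N ⇒ keep positive
  λ: split at 3 digits → 106° and 44.25803′; 106 + 44.25803/60 = 106.7376338
  E ⇒ keep positive
Point 3:
  φ: degrees = first 2 digits = 23, minutes = 10.324; 23 + 10.324/60 = 23.1720667
  N → positive
  Longitude: split at 3 digits → 041° and 12.622′; 41 + 12.622/60 = 41.2103667
  W → negative
Point 4:
  Lat: degrees = first 2 digits = 0, minutes = 16.247; 0 + 16.247/60 = 0.2707833
  S → negative
  λ: split at 3 digits → 036° and 3.90014′; 36 + 3.90014/60 = 36.0650023
  W → negative

1. 70.777938, -42.709383
2. 48.110835, 106.737634
3. 23.172067, -41.210367
4. -0.270783, -36.065002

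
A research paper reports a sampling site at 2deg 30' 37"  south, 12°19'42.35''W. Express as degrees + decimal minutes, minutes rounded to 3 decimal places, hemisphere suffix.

2° 30.617′ S, 12° 19.706′ W

Latitude: 30 + 37/60 = 30.61667′
λ: seconds/60 = 0.70583; minutes = 19 + 0.70583 = 19.70583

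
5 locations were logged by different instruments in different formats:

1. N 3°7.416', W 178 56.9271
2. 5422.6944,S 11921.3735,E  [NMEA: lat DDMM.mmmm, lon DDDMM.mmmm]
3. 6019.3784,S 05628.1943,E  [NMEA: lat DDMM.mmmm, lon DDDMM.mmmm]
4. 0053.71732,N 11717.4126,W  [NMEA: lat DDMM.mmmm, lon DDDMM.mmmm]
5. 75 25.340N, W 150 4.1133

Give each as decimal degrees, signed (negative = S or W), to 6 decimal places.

Point 1:
  Lat: 7.416′ = 0.123600°; total 3.1236000
  N → positive
  Lon: 178 + 56.9271/60 = 178.9487850
  W ⇒ negate
Point 2:
  φ: split at 2 digits → 54° and 22.6944′; 54 + 22.6944/60 = 54.3782400
  S → negative
  λ: degrees = first 3 digits = 119, minutes = 21.3735; 119 + 21.3735/60 = 119.3562250
  E → positive
Point 3:
  φ: split at 2 digits → 60° and 19.3784′; 60 + 19.3784/60 = 60.3229733
  S → negative
  λ: split at 3 digits → 056° and 28.1943′; 56 + 28.1943/60 = 56.4699050
  E ⇒ keep positive
Point 4:
  φ: degrees = first 2 digits = 0, minutes = 53.71732; 0 + 53.71732/60 = 0.8952887
  N ⇒ keep positive
  λ: split at 3 digits → 117° and 17.4126′; 117 + 17.4126/60 = 117.2902100
  hemisphere W, so the sign is −
Point 5:
  Lat: 75 + 25.34/60 = 75.4223333
  N → positive
  λ: 150 + 4.1133/60 = 150.0685550
  W ⇒ negate

1. 3.123600, -178.948785
2. -54.378240, 119.356225
3. -60.322973, 56.469905
4. 0.895289, -117.290210
5. 75.422333, -150.068555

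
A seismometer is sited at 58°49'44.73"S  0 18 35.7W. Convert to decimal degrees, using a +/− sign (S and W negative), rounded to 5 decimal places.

Latitude: 49′ + 44.73″ = 49.74550′; 58 + 49.74550/60 = 58.829092
S → negative
Lon: 0 + 18/60 + 35.7/3600 = 0.309917
hemisphere W, so the sign is −

-58.82909, -0.30992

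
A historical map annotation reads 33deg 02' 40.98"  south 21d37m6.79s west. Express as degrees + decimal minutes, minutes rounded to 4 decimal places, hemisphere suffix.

33° 2.6830′ S, 21° 37.1132′ W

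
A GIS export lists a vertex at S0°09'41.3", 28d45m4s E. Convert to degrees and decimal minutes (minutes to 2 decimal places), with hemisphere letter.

Lat: seconds/60 = 0.68833; minutes = 9 + 0.68833 = 9.6883
Lon: seconds/60 = 0.06667; minutes = 45 + 0.06667 = 45.0667

0° 9.69′ S, 28° 45.07′ E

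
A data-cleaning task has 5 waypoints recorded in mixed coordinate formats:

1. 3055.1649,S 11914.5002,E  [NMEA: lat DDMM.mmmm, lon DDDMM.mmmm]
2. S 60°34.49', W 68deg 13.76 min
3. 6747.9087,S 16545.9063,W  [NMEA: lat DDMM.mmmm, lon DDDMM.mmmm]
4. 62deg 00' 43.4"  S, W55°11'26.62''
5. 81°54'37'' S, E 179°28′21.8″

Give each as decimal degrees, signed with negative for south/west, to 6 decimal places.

1. -30.919415, 119.241670
2. -60.574833, -68.229333
3. -67.798478, -165.765105
4. -62.012056, -55.190728
5. -81.910278, 179.472722

Point 1:
  Lat: split at 2 digits → 30° and 55.1649′; 30 + 55.1649/60 = 30.9194150
  hemisphere S, so the sign is −
  Longitude: split at 3 digits → 119° and 14.5002′; 119 + 14.5002/60 = 119.2416700
  E ⇒ keep positive
Point 2:
  φ: 60 + 34.49/60 = 60.5748333
  S → negative
  λ: 68 + 13.76/60 = 68.2293333
  hemisphere W, so the sign is −
Point 3:
  φ: degrees = first 2 digits = 67, minutes = 47.9087; 67 + 47.9087/60 = 67.7984783
  S ⇒ negate
  λ: split at 3 digits → 165° and 45.9063′; 165 + 45.9063/60 = 165.7651050
  W → negative
Point 4:
  Lat: 62° + 0/60 + 43.4/3600 = 62 + 0.000000 + 0.012056 = 62.0120556
  S → negative
  Longitude: 55 + 11/60 + 26.62/3600 = 55.1907278
  W ⇒ negate
Point 5:
  Lat: 81° + 54/60 + 37/3600 = 81 + 0.900000 + 0.010278 = 81.9102778
  S ⇒ negate
  Lon: 179 + 28/60 + 21.8/3600 = 179.4727222
  E → positive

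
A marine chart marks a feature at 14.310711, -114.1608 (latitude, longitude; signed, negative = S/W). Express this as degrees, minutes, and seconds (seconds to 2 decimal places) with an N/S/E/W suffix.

Latitude: 0.310711 × 60 = 18.64266′ → 18′, remainder × 60 = 38.5596″
Longitude is negative → W; |value| = 114.160800
Lon: 0.160800 × 60 = 9.64800′ → 9′, remainder × 60 = 38.8800″

14°18′38.56″ N, 114°09′38.88″ W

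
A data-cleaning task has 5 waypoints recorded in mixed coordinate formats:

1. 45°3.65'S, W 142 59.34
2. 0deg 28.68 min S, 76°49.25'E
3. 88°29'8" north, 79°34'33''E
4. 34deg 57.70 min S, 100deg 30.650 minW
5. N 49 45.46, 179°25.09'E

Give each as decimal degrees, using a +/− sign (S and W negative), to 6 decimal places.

1. -45.060833, -142.989000
2. -0.478000, 76.820833
3. 88.485556, 79.575833
4. -34.961667, -100.510833
5. 49.757667, 179.418167

Point 1:
  Latitude: 3.65′ = 0.060833°; total 45.0608333
  S → negative
  Lon: 142 + 59.34/60 = 142.9890000
  W → negative
Point 2:
  Lat: 0 + 28.68/60 = 0.4780000
  hemisphere S, so the sign is −
  Lon: 76 + 49.25/60 = 76.8208333
  E → positive
Point 3:
  Latitude: 88° + 29/60 + 8/3600 = 88 + 0.483333 + 0.002222 = 88.4855556
  N → positive
  Lon: 34′ + 33″ = 34.55000′; 79 + 34.55000/60 = 79.5758333
  E → positive
Point 4:
  Latitude: 57.7′ = 0.961667°; total 34.9616667
  hemisphere S, so the sign is −
  Lon: 30.65′ = 0.510833°; total 100.5108333
  W → negative
Point 5:
  Lat: 45.46′ = 0.757667°; total 49.7576667
  N → positive
  Lon: 179 + 25.09/60 = 179.4181667
  E → positive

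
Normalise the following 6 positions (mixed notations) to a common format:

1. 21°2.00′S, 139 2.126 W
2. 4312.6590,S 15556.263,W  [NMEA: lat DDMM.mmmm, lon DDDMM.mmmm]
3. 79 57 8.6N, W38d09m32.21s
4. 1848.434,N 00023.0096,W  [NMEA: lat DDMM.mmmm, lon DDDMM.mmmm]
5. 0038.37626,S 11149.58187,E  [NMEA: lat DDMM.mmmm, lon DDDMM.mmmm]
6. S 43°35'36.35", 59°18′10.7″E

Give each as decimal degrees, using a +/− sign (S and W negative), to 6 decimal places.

1. -21.033333, -139.035433
2. -43.210983, -155.937717
3. 79.952389, -38.158947
4. 18.807233, -0.383493
5. -0.639604, 111.826365
6. -43.593431, 59.302972

Point 1:
  Lat: 2′ = 0.033333°; total 21.0333333
  S → negative
  Longitude: 2.126′ = 0.035433°; total 139.0354333
  hemisphere W, so the sign is −
Point 2:
  Latitude: degrees = first 2 digits = 43, minutes = 12.659; 43 + 12.659/60 = 43.2109833
  hemisphere S, so the sign is −
  λ: split at 3 digits → 155° and 56.263′; 155 + 56.263/60 = 155.9377167
  hemisphere W, so the sign is −
Point 3:
  Latitude: 79 + 57/60 + 8.6/3600 = 79.9523889
  N → positive
  Longitude: 38 + 9/60 + 32.21/3600 = 38.1589472
  W ⇒ negate
Point 4:
  Latitude: degrees = first 2 digits = 18, minutes = 48.434; 18 + 48.434/60 = 18.8072333
  N ⇒ keep positive
  Longitude: degrees = first 3 digits = 0, minutes = 23.0096; 0 + 23.0096/60 = 0.3834933
  W → negative
Point 5:
  Lat: degrees = first 2 digits = 0, minutes = 38.37626; 0 + 38.37626/60 = 0.6396043
  S → negative
  Longitude: degrees = first 3 digits = 111, minutes = 49.58187; 111 + 49.58187/60 = 111.8263645
  E ⇒ keep positive
Point 6:
  φ: 43 + 35/60 + 36.35/3600 = 43.5934306
  S → negative
  λ: 18′ + 10.7″ = 18.17833′; 59 + 18.17833/60 = 59.3029722
  E ⇒ keep positive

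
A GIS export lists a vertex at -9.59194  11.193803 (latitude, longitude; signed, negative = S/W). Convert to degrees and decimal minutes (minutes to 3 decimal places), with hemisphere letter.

9° 35.516′ S, 11° 11.628′ E

Latitude is negative → S; |value| = 9.591940
Lat: fractional part 0.591940 → 35.51640 minutes
Longitude: fractional part 0.193803 → 11.62818 minutes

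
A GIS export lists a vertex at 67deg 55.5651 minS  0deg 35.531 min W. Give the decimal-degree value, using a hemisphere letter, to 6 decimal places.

67.926085° S, 0.592183° W

Lat: 55.5651′ = 0.926085°; total 67.9260850
Lon: 0 + 35.531/60 = 0.5921833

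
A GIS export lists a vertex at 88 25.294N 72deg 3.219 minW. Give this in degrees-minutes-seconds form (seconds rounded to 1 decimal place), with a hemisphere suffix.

88°25′17.6″ N, 72°03′13.1″ W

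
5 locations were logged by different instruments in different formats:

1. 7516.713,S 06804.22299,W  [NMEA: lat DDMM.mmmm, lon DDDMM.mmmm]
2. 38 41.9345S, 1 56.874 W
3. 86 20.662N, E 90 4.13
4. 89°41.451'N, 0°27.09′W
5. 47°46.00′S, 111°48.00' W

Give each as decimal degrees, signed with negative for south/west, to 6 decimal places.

1. -75.278550, -68.070383
2. -38.698908, -1.947900
3. 86.344367, 90.068833
4. 89.690850, -0.451500
5. -47.766667, -111.800000

Point 1:
  φ: split at 2 digits → 75° and 16.713′; 75 + 16.713/60 = 75.2785500
  S ⇒ negate
  λ: degrees = first 3 digits = 68, minutes = 4.22299; 68 + 4.22299/60 = 68.0703832
  W ⇒ negate
Point 2:
  Lat: 38 + 41.9345/60 = 38.6989083
  S → negative
  Lon: 1 + 56.874/60 = 1.9479000
  W ⇒ negate
Point 3:
  Lat: 86 + 20.662/60 = 86.3443667
  N ⇒ keep positive
  λ: 90 + 4.13/60 = 90.0688333
  E → positive
Point 4:
  Latitude: 89 + 41.451/60 = 89.6908500
  N ⇒ keep positive
  Longitude: 27.09′ = 0.451500°; total 0.4515000
  hemisphere W, so the sign is −
Point 5:
  Lat: 46′ = 0.766667°; total 47.7666667
  hemisphere S, so the sign is −
  Lon: 48′ = 0.800000°; total 111.8000000
  W → negative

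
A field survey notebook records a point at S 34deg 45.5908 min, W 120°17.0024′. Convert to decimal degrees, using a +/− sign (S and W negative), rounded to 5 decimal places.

-34.75985, -120.28337

Latitude: 45.5908′ = 0.759847°; total 34.759847
S → negative
Lon: 17.0024′ = 0.283373°; total 120.283373
W → negative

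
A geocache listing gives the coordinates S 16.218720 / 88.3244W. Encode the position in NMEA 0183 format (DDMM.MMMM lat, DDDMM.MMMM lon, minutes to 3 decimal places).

Lat: minutes = (16.218720 − 16) × 60 = 13.12320
Lon: 88° + 0.324400 × 60 = 88° 19.46400′

1613.123,S / 08819.464,W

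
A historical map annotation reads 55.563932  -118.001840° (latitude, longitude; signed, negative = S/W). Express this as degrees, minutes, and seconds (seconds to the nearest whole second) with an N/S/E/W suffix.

55°33′50″ N, 118°00′7″ W

Lat: whole degrees 55; 33.83592′ → 33′ and 50.16″
Longitude is negative → W; |value| = 118.001840
Lon: 0.001840° → 0.11040′; 0.11040 × 60 = 6.62″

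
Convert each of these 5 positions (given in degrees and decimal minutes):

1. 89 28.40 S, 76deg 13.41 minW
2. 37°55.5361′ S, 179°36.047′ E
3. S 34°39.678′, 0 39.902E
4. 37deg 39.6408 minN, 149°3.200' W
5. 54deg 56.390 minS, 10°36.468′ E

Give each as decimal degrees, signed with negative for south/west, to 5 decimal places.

1. -89.47333, -76.22350
2. -37.92560, 179.60078
3. -34.66130, 0.66503
4. 37.66068, -149.05333
5. -54.93983, 10.60780

Point 1:
  Latitude: 89 + 28.4/60 = 89.473333
  S → negative
  Lon: 76 + 13.41/60 = 76.223500
  W ⇒ negate
Point 2:
  Latitude: 55.5361′ = 0.925602°; total 37.925602
  hemisphere S, so the sign is −
  Longitude: 179 + 36.047/60 = 179.600783
  E → positive
Point 3:
  Latitude: 34 + 39.678/60 = 34.661300
  S → negative
  Lon: 39.902′ = 0.665033°; total 0.665033
  E → positive
Point 4:
  Lat: 37 + 39.6408/60 = 37.660680
  N → positive
  Longitude: 149 + 3.2/60 = 149.053333
  W ⇒ negate
Point 5:
  φ: 54 + 56.39/60 = 54.939833
  hemisphere S, so the sign is −
  λ: 36.468′ = 0.607800°; total 10.607800
  E ⇒ keep positive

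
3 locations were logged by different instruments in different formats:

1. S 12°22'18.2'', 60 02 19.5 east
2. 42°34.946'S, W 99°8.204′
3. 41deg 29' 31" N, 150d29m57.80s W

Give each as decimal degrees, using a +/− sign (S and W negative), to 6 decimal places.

Point 1:
  Latitude: 12 + 22/60 + 18.2/3600 = 12.3717222
  hemisphere S, so the sign is −
  λ: 60 + 2/60 + 19.5/3600 = 60.0387500
  E ⇒ keep positive
Point 2:
  φ: 34.946′ = 0.582433°; total 42.5824333
  hemisphere S, so the sign is −
  Lon: 8.204′ = 0.136733°; total 99.1367333
  hemisphere W, so the sign is −
Point 3:
  φ: 29′ + 31″ = 29.51667′; 41 + 29.51667/60 = 41.4919444
  N → positive
  Lon: 150 + 29/60 + 57.8/3600 = 150.4993889
  W ⇒ negate

1. -12.371722, 60.038750
2. -42.582433, -99.136733
3. 41.491944, -150.499389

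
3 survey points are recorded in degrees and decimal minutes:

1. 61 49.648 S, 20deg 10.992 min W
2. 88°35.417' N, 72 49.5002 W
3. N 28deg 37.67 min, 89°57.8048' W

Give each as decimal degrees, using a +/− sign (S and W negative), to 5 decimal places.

Point 1:
  φ: 61 + 49.648/60 = 61.827467
  S → negative
  Lon: 20 + 10.992/60 = 20.183200
  hemisphere W, so the sign is −
Point 2:
  Lat: 88 + 35.417/60 = 88.590283
  N ⇒ keep positive
  λ: 72 + 49.5002/60 = 72.825003
  W → negative
Point 3:
  Latitude: 28 + 37.67/60 = 28.627833
  N ⇒ keep positive
  Longitude: 89 + 57.8048/60 = 89.963413
  hemisphere W, so the sign is −

1. -61.82747, -20.18320
2. 88.59028, -72.82500
3. 28.62783, -89.96341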